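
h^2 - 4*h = h*(h - 4)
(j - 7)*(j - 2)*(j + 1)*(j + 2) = j^4 - 6*j^3 - 11*j^2 + 24*j + 28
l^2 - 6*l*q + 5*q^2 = (l - 5*q)*(l - q)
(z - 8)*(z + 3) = z^2 - 5*z - 24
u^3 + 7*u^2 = u^2*(u + 7)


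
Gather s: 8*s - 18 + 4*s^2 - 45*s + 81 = 4*s^2 - 37*s + 63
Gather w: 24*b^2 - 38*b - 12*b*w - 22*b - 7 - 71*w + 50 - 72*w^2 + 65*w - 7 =24*b^2 - 60*b - 72*w^2 + w*(-12*b - 6) + 36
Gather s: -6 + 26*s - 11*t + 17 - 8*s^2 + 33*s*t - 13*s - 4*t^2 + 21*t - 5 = -8*s^2 + s*(33*t + 13) - 4*t^2 + 10*t + 6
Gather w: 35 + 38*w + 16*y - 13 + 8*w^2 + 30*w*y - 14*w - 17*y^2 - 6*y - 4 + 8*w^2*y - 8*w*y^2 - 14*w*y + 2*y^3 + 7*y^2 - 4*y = w^2*(8*y + 8) + w*(-8*y^2 + 16*y + 24) + 2*y^3 - 10*y^2 + 6*y + 18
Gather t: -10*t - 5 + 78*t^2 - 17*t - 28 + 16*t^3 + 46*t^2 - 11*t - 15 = 16*t^3 + 124*t^2 - 38*t - 48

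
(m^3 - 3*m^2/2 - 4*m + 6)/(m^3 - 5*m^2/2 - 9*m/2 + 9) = (m - 2)/(m - 3)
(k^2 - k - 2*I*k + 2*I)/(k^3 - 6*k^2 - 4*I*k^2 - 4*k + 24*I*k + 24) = (k - 1)/(k^2 - 2*k*(3 + I) + 12*I)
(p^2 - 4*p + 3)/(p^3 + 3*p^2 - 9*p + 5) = (p - 3)/(p^2 + 4*p - 5)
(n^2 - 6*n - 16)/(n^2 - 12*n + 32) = (n + 2)/(n - 4)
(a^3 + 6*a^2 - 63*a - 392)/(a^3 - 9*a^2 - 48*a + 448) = (a + 7)/(a - 8)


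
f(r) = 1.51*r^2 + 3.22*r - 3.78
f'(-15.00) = -42.08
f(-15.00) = 287.67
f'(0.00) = 3.22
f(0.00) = -3.78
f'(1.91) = 8.99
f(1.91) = 7.88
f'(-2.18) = -3.36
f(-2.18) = -3.62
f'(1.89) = 8.93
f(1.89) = 7.70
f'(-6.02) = -14.96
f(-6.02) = 31.56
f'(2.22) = 9.92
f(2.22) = 10.81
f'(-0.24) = 2.50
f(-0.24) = -4.47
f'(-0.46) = 1.83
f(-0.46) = -4.94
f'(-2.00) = -2.82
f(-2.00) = -4.18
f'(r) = 3.02*r + 3.22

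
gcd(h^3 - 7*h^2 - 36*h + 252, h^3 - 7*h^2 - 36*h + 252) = h^3 - 7*h^2 - 36*h + 252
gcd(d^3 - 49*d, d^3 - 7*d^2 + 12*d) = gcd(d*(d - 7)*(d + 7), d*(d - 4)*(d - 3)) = d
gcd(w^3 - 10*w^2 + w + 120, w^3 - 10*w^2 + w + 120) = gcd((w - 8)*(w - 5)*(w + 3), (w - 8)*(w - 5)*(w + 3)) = w^3 - 10*w^2 + w + 120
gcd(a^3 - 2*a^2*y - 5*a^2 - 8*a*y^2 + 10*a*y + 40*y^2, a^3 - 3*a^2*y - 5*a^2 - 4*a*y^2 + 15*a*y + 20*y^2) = -a^2 + 4*a*y + 5*a - 20*y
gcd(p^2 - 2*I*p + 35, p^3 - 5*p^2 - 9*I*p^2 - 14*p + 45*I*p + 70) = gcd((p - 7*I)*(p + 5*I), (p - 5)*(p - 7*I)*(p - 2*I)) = p - 7*I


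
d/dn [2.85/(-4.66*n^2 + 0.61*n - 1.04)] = (26.562*n - 1.7385)/(4.66*n^2 - 0.61*n + 1.04)^2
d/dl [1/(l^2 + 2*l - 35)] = 2*(-l - 1)/(l^2 + 2*l - 35)^2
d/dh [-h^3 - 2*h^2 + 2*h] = -3*h^2 - 4*h + 2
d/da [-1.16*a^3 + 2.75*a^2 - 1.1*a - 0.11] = -3.48*a^2 + 5.5*a - 1.1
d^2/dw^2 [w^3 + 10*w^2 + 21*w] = 6*w + 20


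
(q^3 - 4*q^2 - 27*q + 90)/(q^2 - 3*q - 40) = (q^2 - 9*q + 18)/(q - 8)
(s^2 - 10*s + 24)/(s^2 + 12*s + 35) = (s^2 - 10*s + 24)/(s^2 + 12*s + 35)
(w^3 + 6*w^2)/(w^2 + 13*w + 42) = w^2/(w + 7)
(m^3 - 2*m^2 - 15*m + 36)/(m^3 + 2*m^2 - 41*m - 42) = (m^3 - 2*m^2 - 15*m + 36)/(m^3 + 2*m^2 - 41*m - 42)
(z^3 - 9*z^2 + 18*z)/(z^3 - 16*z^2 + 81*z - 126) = z/(z - 7)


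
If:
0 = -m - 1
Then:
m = -1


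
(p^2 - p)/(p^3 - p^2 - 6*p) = (1 - p)/(-p^2 + p + 6)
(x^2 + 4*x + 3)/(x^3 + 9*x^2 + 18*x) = (x + 1)/(x*(x + 6))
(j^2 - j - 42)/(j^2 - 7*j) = (j + 6)/j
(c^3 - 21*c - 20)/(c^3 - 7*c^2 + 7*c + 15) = (c + 4)/(c - 3)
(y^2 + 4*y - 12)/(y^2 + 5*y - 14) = (y + 6)/(y + 7)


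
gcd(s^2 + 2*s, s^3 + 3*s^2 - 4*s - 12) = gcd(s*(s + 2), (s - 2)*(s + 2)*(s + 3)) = s + 2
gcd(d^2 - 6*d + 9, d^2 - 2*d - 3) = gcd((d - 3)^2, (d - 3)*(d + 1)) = d - 3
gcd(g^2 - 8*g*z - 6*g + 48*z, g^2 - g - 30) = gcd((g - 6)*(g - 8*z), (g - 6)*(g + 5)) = g - 6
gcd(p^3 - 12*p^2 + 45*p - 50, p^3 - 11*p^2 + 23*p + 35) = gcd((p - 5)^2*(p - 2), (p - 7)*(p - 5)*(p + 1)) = p - 5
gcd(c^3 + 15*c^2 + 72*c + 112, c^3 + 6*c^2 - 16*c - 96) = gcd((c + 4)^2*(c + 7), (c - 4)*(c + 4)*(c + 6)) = c + 4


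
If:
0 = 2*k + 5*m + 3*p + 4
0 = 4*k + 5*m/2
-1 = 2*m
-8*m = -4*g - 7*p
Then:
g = 23/96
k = 5/16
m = -1/2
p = -17/24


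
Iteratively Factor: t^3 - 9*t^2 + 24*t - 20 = (t - 5)*(t^2 - 4*t + 4) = (t - 5)*(t - 2)*(t - 2)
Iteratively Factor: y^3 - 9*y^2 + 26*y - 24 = (y - 3)*(y^2 - 6*y + 8) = (y - 3)*(y - 2)*(y - 4)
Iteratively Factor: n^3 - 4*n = (n + 2)*(n^2 - 2*n) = n*(n + 2)*(n - 2)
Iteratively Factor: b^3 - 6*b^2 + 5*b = (b - 5)*(b^2 - b) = (b - 5)*(b - 1)*(b)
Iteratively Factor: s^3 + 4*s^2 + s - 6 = (s + 2)*(s^2 + 2*s - 3) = (s + 2)*(s + 3)*(s - 1)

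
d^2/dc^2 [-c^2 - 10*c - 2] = -2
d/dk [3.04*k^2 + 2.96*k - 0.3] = 6.08*k + 2.96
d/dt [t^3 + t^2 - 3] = t*(3*t + 2)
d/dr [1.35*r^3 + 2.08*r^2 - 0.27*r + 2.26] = 4.05*r^2 + 4.16*r - 0.27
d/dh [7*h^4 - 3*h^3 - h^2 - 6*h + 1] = 28*h^3 - 9*h^2 - 2*h - 6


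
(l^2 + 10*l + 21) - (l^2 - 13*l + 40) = 23*l - 19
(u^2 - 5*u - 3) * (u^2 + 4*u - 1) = u^4 - u^3 - 24*u^2 - 7*u + 3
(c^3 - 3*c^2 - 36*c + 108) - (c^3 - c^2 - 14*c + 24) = -2*c^2 - 22*c + 84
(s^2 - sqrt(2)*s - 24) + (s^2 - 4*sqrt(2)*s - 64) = 2*s^2 - 5*sqrt(2)*s - 88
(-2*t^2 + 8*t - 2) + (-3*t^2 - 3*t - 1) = -5*t^2 + 5*t - 3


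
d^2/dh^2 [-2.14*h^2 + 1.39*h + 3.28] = -4.28000000000000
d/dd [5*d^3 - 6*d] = 15*d^2 - 6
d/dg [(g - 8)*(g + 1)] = 2*g - 7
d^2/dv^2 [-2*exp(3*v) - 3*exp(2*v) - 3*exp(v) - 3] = (-18*exp(2*v) - 12*exp(v) - 3)*exp(v)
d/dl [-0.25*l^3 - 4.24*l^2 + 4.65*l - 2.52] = -0.75*l^2 - 8.48*l + 4.65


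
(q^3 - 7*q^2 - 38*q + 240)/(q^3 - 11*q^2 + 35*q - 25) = (q^2 - 2*q - 48)/(q^2 - 6*q + 5)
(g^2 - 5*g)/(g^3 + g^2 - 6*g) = (g - 5)/(g^2 + g - 6)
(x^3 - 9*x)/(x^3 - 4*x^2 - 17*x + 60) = x*(x + 3)/(x^2 - x - 20)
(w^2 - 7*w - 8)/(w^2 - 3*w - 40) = (w + 1)/(w + 5)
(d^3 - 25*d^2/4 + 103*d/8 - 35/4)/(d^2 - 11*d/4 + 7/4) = (d^2 - 9*d/2 + 5)/(d - 1)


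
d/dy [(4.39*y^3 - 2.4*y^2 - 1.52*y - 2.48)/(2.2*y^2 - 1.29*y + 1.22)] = (9.658*y^4 - 11.3262*y^3 + 22.5074*y^2 + 5.056*y - 5.0536)/(4.84*y^4 - 5.676*y^3 + 7.0321*y^2 - 3.1476*y + 1.4884)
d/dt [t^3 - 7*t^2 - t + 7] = 3*t^2 - 14*t - 1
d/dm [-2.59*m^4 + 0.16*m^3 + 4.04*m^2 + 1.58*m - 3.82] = -10.36*m^3 + 0.48*m^2 + 8.08*m + 1.58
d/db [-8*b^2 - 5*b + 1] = -16*b - 5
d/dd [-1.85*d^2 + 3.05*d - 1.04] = 3.05 - 3.7*d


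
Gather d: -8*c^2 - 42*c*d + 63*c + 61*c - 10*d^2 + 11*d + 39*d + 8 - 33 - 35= -8*c^2 + 124*c - 10*d^2 + d*(50 - 42*c) - 60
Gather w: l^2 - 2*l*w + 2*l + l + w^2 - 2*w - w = l^2 + 3*l + w^2 + w*(-2*l - 3)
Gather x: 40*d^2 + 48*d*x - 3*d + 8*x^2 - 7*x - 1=40*d^2 - 3*d + 8*x^2 + x*(48*d - 7) - 1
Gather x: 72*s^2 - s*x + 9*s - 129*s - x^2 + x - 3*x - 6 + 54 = 72*s^2 - 120*s - x^2 + x*(-s - 2) + 48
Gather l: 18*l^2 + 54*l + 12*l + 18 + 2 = 18*l^2 + 66*l + 20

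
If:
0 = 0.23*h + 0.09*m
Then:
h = -0.391304347826087*m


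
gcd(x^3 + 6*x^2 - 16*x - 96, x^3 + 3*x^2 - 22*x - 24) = x^2 + 2*x - 24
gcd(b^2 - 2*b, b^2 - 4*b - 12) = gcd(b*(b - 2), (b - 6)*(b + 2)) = 1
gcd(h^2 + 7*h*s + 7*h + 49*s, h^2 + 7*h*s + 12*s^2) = 1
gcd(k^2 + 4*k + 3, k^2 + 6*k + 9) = k + 3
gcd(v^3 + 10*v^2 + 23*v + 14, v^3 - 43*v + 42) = v + 7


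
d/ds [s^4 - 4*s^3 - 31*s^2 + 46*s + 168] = 4*s^3 - 12*s^2 - 62*s + 46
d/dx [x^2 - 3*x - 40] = 2*x - 3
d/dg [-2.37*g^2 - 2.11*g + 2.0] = -4.74*g - 2.11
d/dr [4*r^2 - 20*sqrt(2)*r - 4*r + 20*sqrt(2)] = 8*r - 20*sqrt(2) - 4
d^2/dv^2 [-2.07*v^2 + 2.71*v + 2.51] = -4.14000000000000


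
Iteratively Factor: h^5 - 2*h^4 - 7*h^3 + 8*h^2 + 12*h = (h - 3)*(h^4 + h^3 - 4*h^2 - 4*h) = (h - 3)*(h + 2)*(h^3 - h^2 - 2*h) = h*(h - 3)*(h + 2)*(h^2 - h - 2) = h*(h - 3)*(h + 1)*(h + 2)*(h - 2)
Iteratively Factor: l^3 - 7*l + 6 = (l - 1)*(l^2 + l - 6) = (l - 2)*(l - 1)*(l + 3)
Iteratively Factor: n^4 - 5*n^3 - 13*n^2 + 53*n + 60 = (n + 3)*(n^3 - 8*n^2 + 11*n + 20) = (n - 4)*(n + 3)*(n^2 - 4*n - 5) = (n - 4)*(n + 1)*(n + 3)*(n - 5)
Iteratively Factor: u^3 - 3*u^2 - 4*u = (u + 1)*(u^2 - 4*u) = (u - 4)*(u + 1)*(u)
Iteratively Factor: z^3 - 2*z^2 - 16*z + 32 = (z - 2)*(z^2 - 16) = (z - 4)*(z - 2)*(z + 4)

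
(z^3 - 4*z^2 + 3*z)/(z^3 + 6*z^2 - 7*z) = (z - 3)/(z + 7)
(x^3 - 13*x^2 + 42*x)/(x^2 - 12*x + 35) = x*(x - 6)/(x - 5)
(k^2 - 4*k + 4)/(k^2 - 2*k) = (k - 2)/k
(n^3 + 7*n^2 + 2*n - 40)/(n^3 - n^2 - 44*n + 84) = (n^2 + 9*n + 20)/(n^2 + n - 42)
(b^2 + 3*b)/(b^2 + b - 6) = b/(b - 2)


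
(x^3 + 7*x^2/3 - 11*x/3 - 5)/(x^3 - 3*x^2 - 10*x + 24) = (3*x^2 - 2*x - 5)/(3*(x^2 - 6*x + 8))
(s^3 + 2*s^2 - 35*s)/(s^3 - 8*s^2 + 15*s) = (s + 7)/(s - 3)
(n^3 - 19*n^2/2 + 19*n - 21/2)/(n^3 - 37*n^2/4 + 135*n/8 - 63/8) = 4*(n - 1)/(4*n - 3)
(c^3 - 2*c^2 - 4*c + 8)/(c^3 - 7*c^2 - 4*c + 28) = (c - 2)/(c - 7)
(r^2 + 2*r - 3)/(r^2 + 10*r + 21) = (r - 1)/(r + 7)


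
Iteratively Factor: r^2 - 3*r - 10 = (r - 5)*(r + 2)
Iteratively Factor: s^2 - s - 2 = (s - 2)*(s + 1)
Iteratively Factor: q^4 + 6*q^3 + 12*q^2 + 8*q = (q + 2)*(q^3 + 4*q^2 + 4*q) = (q + 2)^2*(q^2 + 2*q) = q*(q + 2)^2*(q + 2)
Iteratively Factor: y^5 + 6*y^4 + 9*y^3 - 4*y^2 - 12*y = (y + 3)*(y^4 + 3*y^3 - 4*y) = (y + 2)*(y + 3)*(y^3 + y^2 - 2*y) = (y - 1)*(y + 2)*(y + 3)*(y^2 + 2*y) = (y - 1)*(y + 2)^2*(y + 3)*(y)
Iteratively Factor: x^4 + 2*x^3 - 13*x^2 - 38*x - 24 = (x - 4)*(x^3 + 6*x^2 + 11*x + 6) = (x - 4)*(x + 1)*(x^2 + 5*x + 6) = (x - 4)*(x + 1)*(x + 2)*(x + 3)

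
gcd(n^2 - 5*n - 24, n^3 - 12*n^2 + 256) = n - 8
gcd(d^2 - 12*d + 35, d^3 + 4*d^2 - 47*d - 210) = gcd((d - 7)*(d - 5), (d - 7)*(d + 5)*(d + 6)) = d - 7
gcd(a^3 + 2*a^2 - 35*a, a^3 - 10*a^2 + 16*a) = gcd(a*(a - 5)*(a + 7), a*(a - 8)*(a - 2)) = a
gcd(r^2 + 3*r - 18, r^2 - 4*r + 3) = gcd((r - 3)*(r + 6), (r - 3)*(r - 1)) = r - 3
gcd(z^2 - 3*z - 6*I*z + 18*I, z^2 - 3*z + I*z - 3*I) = z - 3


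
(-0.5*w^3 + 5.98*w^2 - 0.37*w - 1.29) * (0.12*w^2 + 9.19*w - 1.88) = -0.06*w^5 - 3.8774*w^4 + 55.8518*w^3 - 14.7975*w^2 - 11.1595*w + 2.4252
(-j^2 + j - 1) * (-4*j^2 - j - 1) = 4*j^4 - 3*j^3 + 4*j^2 + 1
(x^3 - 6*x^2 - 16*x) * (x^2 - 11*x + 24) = x^5 - 17*x^4 + 74*x^3 + 32*x^2 - 384*x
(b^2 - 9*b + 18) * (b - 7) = b^3 - 16*b^2 + 81*b - 126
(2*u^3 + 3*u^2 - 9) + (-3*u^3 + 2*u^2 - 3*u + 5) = -u^3 + 5*u^2 - 3*u - 4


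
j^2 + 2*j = j*(j + 2)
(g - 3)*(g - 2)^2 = g^3 - 7*g^2 + 16*g - 12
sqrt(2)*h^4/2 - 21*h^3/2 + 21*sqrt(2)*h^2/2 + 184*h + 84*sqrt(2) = (h - 7*sqrt(2))*(h - 6*sqrt(2))*(h + 2*sqrt(2))*(sqrt(2)*h/2 + 1/2)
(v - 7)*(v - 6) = v^2 - 13*v + 42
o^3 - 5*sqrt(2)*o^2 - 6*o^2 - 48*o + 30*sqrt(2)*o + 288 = (o - 6)*(o - 8*sqrt(2))*(o + 3*sqrt(2))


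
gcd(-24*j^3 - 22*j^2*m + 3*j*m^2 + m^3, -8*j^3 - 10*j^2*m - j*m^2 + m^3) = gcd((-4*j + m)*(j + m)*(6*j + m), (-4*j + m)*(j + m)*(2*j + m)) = 4*j^2 + 3*j*m - m^2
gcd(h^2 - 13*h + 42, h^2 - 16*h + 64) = 1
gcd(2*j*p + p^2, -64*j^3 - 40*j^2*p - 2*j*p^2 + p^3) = 2*j + p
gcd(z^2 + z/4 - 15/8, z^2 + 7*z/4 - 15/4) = z - 5/4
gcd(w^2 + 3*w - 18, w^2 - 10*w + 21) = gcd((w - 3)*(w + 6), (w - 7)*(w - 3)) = w - 3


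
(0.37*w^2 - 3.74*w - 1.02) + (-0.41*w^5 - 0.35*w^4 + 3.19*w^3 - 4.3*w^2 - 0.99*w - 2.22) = -0.41*w^5 - 0.35*w^4 + 3.19*w^3 - 3.93*w^2 - 4.73*w - 3.24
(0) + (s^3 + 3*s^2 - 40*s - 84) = s^3 + 3*s^2 - 40*s - 84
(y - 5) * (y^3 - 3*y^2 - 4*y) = y^4 - 8*y^3 + 11*y^2 + 20*y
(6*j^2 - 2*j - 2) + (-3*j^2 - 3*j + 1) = 3*j^2 - 5*j - 1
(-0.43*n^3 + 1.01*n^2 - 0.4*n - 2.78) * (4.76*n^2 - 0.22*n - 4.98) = -2.0468*n^5 + 4.9022*n^4 + 0.0152*n^3 - 18.1746*n^2 + 2.6036*n + 13.8444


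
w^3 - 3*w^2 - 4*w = w*(w - 4)*(w + 1)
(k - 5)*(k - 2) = k^2 - 7*k + 10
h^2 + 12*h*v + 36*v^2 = (h + 6*v)^2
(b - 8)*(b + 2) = b^2 - 6*b - 16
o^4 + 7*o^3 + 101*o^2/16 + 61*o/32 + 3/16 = (o + 1/4)^2*(o + 1/2)*(o + 6)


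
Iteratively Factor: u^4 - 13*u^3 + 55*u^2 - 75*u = (u - 5)*(u^3 - 8*u^2 + 15*u) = (u - 5)^2*(u^2 - 3*u) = u*(u - 5)^2*(u - 3)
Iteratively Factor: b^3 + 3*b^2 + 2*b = (b + 1)*(b^2 + 2*b) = b*(b + 1)*(b + 2)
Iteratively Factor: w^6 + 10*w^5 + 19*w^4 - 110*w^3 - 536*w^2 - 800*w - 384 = (w + 3)*(w^5 + 7*w^4 - 2*w^3 - 104*w^2 - 224*w - 128) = (w + 3)*(w + 4)*(w^4 + 3*w^3 - 14*w^2 - 48*w - 32) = (w - 4)*(w + 3)*(w + 4)*(w^3 + 7*w^2 + 14*w + 8) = (w - 4)*(w + 2)*(w + 3)*(w + 4)*(w^2 + 5*w + 4) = (w - 4)*(w + 1)*(w + 2)*(w + 3)*(w + 4)*(w + 4)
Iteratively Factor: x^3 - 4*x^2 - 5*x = (x - 5)*(x^2 + x) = (x - 5)*(x + 1)*(x)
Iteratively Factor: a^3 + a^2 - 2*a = (a)*(a^2 + a - 2) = a*(a + 2)*(a - 1)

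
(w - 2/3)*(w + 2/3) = w^2 - 4/9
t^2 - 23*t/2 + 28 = (t - 8)*(t - 7/2)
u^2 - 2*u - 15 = (u - 5)*(u + 3)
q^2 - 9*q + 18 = (q - 6)*(q - 3)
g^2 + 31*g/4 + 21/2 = (g + 7/4)*(g + 6)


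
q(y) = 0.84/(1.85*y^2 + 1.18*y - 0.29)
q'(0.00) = -11.79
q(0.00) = -2.90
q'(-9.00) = 0.00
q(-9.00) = 0.01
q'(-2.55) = 0.09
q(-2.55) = 0.10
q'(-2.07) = 0.20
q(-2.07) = 0.16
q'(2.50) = -0.04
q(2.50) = 0.06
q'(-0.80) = 598.08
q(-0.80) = -16.80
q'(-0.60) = 7.93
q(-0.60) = -2.53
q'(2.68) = -0.04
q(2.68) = 0.05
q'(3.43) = -0.02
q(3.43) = 0.03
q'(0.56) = -3.02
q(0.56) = 0.88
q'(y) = 0.84*(-3.7*y - 1.18)/(1.85*y^2 + 1.18*y - 0.29)^2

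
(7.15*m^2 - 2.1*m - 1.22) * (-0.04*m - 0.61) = -0.286*m^3 - 4.2775*m^2 + 1.3298*m + 0.7442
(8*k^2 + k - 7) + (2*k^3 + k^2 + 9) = 2*k^3 + 9*k^2 + k + 2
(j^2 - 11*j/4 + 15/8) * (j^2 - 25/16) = j^4 - 11*j^3/4 + 5*j^2/16 + 275*j/64 - 375/128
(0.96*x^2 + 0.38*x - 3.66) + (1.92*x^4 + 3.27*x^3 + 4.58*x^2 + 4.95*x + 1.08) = 1.92*x^4 + 3.27*x^3 + 5.54*x^2 + 5.33*x - 2.58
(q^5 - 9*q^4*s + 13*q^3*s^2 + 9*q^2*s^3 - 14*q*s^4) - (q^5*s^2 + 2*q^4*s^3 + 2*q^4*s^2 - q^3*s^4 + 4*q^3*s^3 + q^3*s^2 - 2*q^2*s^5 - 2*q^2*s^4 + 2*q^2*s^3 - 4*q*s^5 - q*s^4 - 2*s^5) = -q^5*s^2 + q^5 - 2*q^4*s^3 - 2*q^4*s^2 - 9*q^4*s + q^3*s^4 - 4*q^3*s^3 + 12*q^3*s^2 + 2*q^2*s^5 + 2*q^2*s^4 + 7*q^2*s^3 + 4*q*s^5 - 13*q*s^4 + 2*s^5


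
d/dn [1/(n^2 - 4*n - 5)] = 2*(2 - n)/(-n^2 + 4*n + 5)^2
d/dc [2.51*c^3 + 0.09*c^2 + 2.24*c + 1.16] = 7.53*c^2 + 0.18*c + 2.24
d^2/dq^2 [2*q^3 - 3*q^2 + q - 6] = 12*q - 6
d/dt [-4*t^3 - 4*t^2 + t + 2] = -12*t^2 - 8*t + 1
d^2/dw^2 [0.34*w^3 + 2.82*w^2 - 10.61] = 2.04*w + 5.64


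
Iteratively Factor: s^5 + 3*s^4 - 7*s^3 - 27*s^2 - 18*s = (s + 1)*(s^4 + 2*s^3 - 9*s^2 - 18*s) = (s - 3)*(s + 1)*(s^3 + 5*s^2 + 6*s) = (s - 3)*(s + 1)*(s + 3)*(s^2 + 2*s) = (s - 3)*(s + 1)*(s + 2)*(s + 3)*(s)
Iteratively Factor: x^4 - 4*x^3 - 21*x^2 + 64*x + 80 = (x + 1)*(x^3 - 5*x^2 - 16*x + 80) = (x - 4)*(x + 1)*(x^2 - x - 20) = (x - 4)*(x + 1)*(x + 4)*(x - 5)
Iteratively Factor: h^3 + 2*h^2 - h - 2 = (h + 2)*(h^2 - 1) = (h - 1)*(h + 2)*(h + 1)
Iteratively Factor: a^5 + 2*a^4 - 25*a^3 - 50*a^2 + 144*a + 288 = (a + 4)*(a^4 - 2*a^3 - 17*a^2 + 18*a + 72) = (a + 2)*(a + 4)*(a^3 - 4*a^2 - 9*a + 36) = (a - 3)*(a + 2)*(a + 4)*(a^2 - a - 12) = (a - 4)*(a - 3)*(a + 2)*(a + 4)*(a + 3)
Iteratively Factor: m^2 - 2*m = (m - 2)*(m)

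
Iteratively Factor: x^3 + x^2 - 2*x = (x)*(x^2 + x - 2) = x*(x + 2)*(x - 1)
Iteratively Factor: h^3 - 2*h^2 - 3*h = (h - 3)*(h^2 + h) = h*(h - 3)*(h + 1)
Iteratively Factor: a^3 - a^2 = (a)*(a^2 - a) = a^2*(a - 1)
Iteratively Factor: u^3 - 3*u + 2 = (u + 2)*(u^2 - 2*u + 1) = (u - 1)*(u + 2)*(u - 1)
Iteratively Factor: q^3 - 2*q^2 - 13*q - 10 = (q + 2)*(q^2 - 4*q - 5) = (q - 5)*(q + 2)*(q + 1)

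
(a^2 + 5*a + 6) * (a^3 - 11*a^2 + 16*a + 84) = a^5 - 6*a^4 - 33*a^3 + 98*a^2 + 516*a + 504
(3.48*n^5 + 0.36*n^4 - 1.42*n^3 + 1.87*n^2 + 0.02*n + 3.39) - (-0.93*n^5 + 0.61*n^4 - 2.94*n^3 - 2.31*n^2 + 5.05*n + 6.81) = 4.41*n^5 - 0.25*n^4 + 1.52*n^3 + 4.18*n^2 - 5.03*n - 3.42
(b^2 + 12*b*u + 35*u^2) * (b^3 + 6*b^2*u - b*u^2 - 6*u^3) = b^5 + 18*b^4*u + 106*b^3*u^2 + 192*b^2*u^3 - 107*b*u^4 - 210*u^5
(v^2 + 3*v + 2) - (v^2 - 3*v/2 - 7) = 9*v/2 + 9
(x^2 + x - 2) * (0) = 0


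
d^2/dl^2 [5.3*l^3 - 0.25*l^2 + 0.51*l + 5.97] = 31.8*l - 0.5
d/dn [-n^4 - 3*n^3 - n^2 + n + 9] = -4*n^3 - 9*n^2 - 2*n + 1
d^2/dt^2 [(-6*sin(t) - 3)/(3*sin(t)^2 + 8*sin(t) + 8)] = 6*(9*sin(t)^5 - 6*sin(t)^4 - 126*sin(t)^3 - 107*sin(t)^2 + 104*sin(t) + 88)/(3*sin(t)^2 + 8*sin(t) + 8)^3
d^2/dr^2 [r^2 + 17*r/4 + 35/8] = 2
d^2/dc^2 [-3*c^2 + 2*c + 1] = -6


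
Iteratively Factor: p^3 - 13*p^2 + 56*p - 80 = (p - 5)*(p^2 - 8*p + 16) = (p - 5)*(p - 4)*(p - 4)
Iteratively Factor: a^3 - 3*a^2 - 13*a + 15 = (a - 5)*(a^2 + 2*a - 3) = (a - 5)*(a - 1)*(a + 3)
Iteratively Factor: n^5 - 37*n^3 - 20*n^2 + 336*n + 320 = (n + 4)*(n^4 - 4*n^3 - 21*n^2 + 64*n + 80) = (n + 1)*(n + 4)*(n^3 - 5*n^2 - 16*n + 80) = (n - 4)*(n + 1)*(n + 4)*(n^2 - n - 20) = (n - 4)*(n + 1)*(n + 4)^2*(n - 5)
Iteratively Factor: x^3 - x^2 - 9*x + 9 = (x - 1)*(x^2 - 9) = (x - 3)*(x - 1)*(x + 3)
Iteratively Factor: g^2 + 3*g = (g)*(g + 3)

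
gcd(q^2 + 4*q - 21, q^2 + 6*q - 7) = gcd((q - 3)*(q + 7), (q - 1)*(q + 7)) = q + 7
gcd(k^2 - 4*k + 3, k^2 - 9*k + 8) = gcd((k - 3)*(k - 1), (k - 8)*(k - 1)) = k - 1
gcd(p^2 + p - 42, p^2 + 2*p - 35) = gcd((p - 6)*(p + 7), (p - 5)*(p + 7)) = p + 7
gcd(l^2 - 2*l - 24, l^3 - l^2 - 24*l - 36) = l - 6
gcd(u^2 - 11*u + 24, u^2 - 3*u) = u - 3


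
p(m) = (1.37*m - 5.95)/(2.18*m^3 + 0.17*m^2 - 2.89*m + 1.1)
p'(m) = (1.37*m - 5.95)*(-6.54*m^2 - 0.34*m + 2.89)/(2.18*m^3 + 0.17*m^2 - 2.89*m + 1.1)^2 + 1.37/(2.18*m^3 + 0.17*m^2 - 2.89*m + 1.1)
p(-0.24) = -3.54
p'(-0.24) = -4.41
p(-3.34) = 0.15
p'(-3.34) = 0.13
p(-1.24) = -9.70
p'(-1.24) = 84.70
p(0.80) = -374.54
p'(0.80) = 45408.51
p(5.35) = 0.00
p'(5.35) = 0.00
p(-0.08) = -4.55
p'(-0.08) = -8.80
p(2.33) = -0.12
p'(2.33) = 0.24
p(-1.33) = -67.20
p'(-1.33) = 4790.98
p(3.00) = -0.03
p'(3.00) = 0.06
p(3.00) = -0.03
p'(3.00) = 0.06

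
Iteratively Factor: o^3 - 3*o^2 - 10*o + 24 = (o + 3)*(o^2 - 6*o + 8) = (o - 4)*(o + 3)*(o - 2)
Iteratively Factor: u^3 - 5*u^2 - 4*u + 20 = (u - 5)*(u^2 - 4) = (u - 5)*(u - 2)*(u + 2)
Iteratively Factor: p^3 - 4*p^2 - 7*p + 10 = (p + 2)*(p^2 - 6*p + 5) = (p - 1)*(p + 2)*(p - 5)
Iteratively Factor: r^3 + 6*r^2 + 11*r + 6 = (r + 2)*(r^2 + 4*r + 3) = (r + 2)*(r + 3)*(r + 1)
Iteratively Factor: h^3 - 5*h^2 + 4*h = (h)*(h^2 - 5*h + 4) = h*(h - 4)*(h - 1)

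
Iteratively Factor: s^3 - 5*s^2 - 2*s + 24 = (s + 2)*(s^2 - 7*s + 12) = (s - 4)*(s + 2)*(s - 3)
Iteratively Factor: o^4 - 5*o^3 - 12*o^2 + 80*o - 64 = (o - 4)*(o^3 - o^2 - 16*o + 16) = (o - 4)*(o + 4)*(o^2 - 5*o + 4) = (o - 4)*(o - 1)*(o + 4)*(o - 4)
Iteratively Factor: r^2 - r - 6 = (r + 2)*(r - 3)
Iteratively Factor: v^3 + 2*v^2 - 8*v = (v)*(v^2 + 2*v - 8) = v*(v - 2)*(v + 4)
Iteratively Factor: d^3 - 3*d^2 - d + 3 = (d + 1)*(d^2 - 4*d + 3) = (d - 1)*(d + 1)*(d - 3)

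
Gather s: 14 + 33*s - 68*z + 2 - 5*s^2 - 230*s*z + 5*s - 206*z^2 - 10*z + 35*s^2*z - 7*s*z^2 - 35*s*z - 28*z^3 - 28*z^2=s^2*(35*z - 5) + s*(-7*z^2 - 265*z + 38) - 28*z^3 - 234*z^2 - 78*z + 16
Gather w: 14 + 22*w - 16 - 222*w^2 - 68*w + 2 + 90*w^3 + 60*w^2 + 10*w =90*w^3 - 162*w^2 - 36*w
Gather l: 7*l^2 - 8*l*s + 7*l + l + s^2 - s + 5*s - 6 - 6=7*l^2 + l*(8 - 8*s) + s^2 + 4*s - 12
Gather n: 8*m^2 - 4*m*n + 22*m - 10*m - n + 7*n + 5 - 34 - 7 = 8*m^2 + 12*m + n*(6 - 4*m) - 36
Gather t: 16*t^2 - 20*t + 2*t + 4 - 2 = 16*t^2 - 18*t + 2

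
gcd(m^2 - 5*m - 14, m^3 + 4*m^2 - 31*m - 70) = m + 2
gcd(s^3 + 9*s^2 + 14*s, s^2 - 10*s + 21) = 1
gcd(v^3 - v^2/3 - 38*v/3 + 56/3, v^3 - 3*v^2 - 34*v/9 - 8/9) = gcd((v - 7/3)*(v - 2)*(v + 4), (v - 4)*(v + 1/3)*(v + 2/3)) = 1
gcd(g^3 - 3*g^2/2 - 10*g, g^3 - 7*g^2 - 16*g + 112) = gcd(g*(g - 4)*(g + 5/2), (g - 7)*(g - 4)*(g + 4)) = g - 4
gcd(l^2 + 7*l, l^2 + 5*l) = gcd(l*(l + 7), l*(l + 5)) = l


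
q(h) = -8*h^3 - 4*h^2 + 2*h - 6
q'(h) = -24*h^2 - 8*h + 2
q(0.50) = -7.00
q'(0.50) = -8.00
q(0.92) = -13.78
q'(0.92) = -25.67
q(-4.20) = 507.74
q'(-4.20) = -387.76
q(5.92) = -1794.14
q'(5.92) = -886.47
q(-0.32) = -6.79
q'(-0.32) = 2.10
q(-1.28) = 1.66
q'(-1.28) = -27.08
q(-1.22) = 0.13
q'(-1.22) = -23.96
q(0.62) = -8.20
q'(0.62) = -12.19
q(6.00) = -1866.00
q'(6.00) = -910.00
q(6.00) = -1866.00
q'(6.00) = -910.00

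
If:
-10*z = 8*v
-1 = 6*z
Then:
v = 5/24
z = -1/6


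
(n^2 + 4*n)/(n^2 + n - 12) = n/(n - 3)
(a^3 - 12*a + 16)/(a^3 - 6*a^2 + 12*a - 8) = (a + 4)/(a - 2)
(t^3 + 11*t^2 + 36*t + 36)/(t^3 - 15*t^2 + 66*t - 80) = (t^3 + 11*t^2 + 36*t + 36)/(t^3 - 15*t^2 + 66*t - 80)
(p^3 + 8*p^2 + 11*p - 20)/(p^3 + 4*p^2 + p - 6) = (p^2 + 9*p + 20)/(p^2 + 5*p + 6)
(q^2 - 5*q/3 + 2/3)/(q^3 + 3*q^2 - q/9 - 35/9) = 3*(3*q - 2)/(9*q^2 + 36*q + 35)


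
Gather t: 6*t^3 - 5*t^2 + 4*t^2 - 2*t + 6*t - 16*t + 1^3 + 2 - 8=6*t^3 - t^2 - 12*t - 5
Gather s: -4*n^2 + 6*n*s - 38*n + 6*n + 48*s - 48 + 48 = -4*n^2 - 32*n + s*(6*n + 48)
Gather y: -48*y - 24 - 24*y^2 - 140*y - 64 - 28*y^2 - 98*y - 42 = -52*y^2 - 286*y - 130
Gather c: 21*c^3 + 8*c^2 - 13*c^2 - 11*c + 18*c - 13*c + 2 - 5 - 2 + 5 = 21*c^3 - 5*c^2 - 6*c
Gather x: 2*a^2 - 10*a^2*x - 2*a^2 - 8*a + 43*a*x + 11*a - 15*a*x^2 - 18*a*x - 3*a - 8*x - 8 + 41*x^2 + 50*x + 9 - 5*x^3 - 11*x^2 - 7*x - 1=-5*x^3 + x^2*(30 - 15*a) + x*(-10*a^2 + 25*a + 35)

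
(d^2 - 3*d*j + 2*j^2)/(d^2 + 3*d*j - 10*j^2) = (d - j)/(d + 5*j)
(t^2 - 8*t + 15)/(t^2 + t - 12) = (t - 5)/(t + 4)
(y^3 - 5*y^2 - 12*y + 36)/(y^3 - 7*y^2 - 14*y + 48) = (y - 6)/(y - 8)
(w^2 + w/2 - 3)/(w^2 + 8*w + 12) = (w - 3/2)/(w + 6)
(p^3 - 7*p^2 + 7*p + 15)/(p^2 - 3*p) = p - 4 - 5/p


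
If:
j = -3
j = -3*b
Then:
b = 1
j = -3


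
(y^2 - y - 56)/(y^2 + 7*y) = (y - 8)/y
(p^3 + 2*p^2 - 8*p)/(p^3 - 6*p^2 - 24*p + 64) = p/(p - 8)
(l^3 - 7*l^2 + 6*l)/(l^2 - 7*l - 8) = l*(-l^2 + 7*l - 6)/(-l^2 + 7*l + 8)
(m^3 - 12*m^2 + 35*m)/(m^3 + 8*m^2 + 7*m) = (m^2 - 12*m + 35)/(m^2 + 8*m + 7)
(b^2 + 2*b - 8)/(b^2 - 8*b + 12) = (b + 4)/(b - 6)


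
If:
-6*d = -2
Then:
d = 1/3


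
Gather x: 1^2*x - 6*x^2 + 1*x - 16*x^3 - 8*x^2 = -16*x^3 - 14*x^2 + 2*x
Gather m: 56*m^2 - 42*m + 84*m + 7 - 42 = 56*m^2 + 42*m - 35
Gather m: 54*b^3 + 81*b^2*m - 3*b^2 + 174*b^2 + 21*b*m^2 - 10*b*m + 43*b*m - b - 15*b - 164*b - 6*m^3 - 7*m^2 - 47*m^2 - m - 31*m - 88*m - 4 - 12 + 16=54*b^3 + 171*b^2 - 180*b - 6*m^3 + m^2*(21*b - 54) + m*(81*b^2 + 33*b - 120)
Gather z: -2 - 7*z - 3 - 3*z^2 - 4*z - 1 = -3*z^2 - 11*z - 6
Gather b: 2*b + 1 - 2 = 2*b - 1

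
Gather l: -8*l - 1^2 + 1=-8*l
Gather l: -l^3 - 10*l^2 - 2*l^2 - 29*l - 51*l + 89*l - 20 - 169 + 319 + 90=-l^3 - 12*l^2 + 9*l + 220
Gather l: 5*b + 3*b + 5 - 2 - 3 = 8*b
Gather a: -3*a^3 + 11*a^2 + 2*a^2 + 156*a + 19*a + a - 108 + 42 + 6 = -3*a^3 + 13*a^2 + 176*a - 60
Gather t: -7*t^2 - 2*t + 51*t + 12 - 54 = -7*t^2 + 49*t - 42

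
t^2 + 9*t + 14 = (t + 2)*(t + 7)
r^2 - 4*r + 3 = (r - 3)*(r - 1)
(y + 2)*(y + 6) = y^2 + 8*y + 12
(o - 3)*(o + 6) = o^2 + 3*o - 18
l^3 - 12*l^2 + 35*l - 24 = (l - 8)*(l - 3)*(l - 1)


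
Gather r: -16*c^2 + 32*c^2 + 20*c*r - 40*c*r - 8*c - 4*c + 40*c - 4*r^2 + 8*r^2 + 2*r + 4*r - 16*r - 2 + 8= 16*c^2 + 28*c + 4*r^2 + r*(-20*c - 10) + 6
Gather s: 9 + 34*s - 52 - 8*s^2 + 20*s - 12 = -8*s^2 + 54*s - 55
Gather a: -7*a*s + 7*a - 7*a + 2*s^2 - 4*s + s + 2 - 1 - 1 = -7*a*s + 2*s^2 - 3*s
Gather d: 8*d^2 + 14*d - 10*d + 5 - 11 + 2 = 8*d^2 + 4*d - 4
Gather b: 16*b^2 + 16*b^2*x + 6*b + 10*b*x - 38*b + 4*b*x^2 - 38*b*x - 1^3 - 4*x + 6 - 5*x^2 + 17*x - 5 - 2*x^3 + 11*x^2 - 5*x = b^2*(16*x + 16) + b*(4*x^2 - 28*x - 32) - 2*x^3 + 6*x^2 + 8*x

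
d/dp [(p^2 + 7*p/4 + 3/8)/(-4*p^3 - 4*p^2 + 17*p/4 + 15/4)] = (128*p^4 + 448*p^3 + 504*p^2 + 336*p + 159)/(2*(256*p^6 + 512*p^5 - 288*p^4 - 1024*p^3 - 191*p^2 + 510*p + 225))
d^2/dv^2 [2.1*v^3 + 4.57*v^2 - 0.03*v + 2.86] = 12.6*v + 9.14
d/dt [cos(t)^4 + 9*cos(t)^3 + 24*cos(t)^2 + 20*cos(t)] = -(4*cos(t)^3 + 27*cos(t)^2 + 48*cos(t) + 20)*sin(t)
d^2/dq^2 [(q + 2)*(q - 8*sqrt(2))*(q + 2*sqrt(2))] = 6*q - 12*sqrt(2) + 4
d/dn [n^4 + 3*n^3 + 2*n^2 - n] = 4*n^3 + 9*n^2 + 4*n - 1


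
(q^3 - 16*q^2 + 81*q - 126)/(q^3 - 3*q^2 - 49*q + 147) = (q - 6)/(q + 7)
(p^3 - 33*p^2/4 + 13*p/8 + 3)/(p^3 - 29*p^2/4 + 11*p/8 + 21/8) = (p - 8)/(p - 7)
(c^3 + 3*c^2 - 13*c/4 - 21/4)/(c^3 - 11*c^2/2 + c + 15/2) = (c + 7/2)/(c - 5)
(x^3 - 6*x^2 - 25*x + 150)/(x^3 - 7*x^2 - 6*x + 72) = (x^2 - 25)/(x^2 - x - 12)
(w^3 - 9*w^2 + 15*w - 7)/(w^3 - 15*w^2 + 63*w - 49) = (w - 1)/(w - 7)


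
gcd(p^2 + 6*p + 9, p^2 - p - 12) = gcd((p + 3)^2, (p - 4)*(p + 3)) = p + 3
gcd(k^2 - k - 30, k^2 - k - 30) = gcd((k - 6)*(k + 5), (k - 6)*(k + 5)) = k^2 - k - 30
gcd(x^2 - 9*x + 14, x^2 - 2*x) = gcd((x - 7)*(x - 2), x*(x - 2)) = x - 2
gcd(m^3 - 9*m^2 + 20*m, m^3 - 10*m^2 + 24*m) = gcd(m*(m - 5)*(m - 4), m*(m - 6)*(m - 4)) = m^2 - 4*m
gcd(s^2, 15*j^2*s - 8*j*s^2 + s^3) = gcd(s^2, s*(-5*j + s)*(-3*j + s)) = s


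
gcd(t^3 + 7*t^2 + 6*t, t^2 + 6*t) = t^2 + 6*t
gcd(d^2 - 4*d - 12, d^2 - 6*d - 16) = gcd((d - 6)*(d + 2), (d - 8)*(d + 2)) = d + 2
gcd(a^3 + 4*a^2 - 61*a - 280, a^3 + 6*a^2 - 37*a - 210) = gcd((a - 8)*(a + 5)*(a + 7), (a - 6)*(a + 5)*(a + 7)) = a^2 + 12*a + 35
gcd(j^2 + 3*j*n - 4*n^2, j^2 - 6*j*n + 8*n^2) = 1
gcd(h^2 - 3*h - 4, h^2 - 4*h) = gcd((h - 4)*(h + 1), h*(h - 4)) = h - 4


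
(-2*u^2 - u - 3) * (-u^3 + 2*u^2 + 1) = 2*u^5 - 3*u^4 + u^3 - 8*u^2 - u - 3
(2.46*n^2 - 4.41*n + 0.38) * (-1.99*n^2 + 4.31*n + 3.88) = -4.8954*n^4 + 19.3785*n^3 - 10.2185*n^2 - 15.473*n + 1.4744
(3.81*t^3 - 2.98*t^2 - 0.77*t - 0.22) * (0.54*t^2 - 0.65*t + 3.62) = 2.0574*t^5 - 4.0857*t^4 + 15.3134*t^3 - 10.4059*t^2 - 2.6444*t - 0.7964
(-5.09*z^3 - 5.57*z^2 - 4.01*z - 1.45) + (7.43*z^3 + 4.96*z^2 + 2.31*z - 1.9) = 2.34*z^3 - 0.61*z^2 - 1.7*z - 3.35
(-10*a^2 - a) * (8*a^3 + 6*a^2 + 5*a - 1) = -80*a^5 - 68*a^4 - 56*a^3 + 5*a^2 + a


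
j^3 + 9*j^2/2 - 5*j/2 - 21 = (j - 2)*(j + 3)*(j + 7/2)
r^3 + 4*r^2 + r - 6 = (r - 1)*(r + 2)*(r + 3)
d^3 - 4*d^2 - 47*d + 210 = (d - 6)*(d - 5)*(d + 7)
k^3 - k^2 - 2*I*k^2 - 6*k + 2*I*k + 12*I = (k - 3)*(k + 2)*(k - 2*I)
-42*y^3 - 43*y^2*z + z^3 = (-7*y + z)*(y + z)*(6*y + z)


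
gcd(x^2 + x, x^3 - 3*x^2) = x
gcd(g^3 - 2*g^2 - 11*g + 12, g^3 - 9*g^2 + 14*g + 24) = g - 4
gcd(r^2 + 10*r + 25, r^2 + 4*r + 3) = 1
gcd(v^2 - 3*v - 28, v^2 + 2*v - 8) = v + 4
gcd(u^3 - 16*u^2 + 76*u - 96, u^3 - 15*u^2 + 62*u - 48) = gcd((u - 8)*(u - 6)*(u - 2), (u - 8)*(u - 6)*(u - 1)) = u^2 - 14*u + 48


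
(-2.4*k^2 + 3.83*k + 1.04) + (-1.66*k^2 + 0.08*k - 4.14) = -4.06*k^2 + 3.91*k - 3.1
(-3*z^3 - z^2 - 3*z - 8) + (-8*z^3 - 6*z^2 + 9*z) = -11*z^3 - 7*z^2 + 6*z - 8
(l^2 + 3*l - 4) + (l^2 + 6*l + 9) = 2*l^2 + 9*l + 5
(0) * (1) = 0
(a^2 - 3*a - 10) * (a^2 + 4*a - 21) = a^4 + a^3 - 43*a^2 + 23*a + 210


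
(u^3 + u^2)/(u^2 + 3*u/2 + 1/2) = 2*u^2/(2*u + 1)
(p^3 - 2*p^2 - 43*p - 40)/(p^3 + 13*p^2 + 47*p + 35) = (p - 8)/(p + 7)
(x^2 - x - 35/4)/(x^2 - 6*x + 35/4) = (2*x + 5)/(2*x - 5)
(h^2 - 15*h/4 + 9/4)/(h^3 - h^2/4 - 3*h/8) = 2*(h - 3)/(h*(2*h + 1))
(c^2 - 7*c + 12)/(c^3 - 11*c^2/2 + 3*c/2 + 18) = 2/(2*c + 3)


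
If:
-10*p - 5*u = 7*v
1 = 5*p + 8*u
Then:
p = -56*v/55 - 1/11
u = 7*v/11 + 2/11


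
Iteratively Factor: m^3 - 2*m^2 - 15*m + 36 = (m - 3)*(m^2 + m - 12) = (m - 3)*(m + 4)*(m - 3)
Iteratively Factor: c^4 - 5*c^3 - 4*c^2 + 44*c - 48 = (c + 3)*(c^3 - 8*c^2 + 20*c - 16) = (c - 4)*(c + 3)*(c^2 - 4*c + 4) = (c - 4)*(c - 2)*(c + 3)*(c - 2)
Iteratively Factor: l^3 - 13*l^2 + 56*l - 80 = (l - 4)*(l^2 - 9*l + 20) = (l - 5)*(l - 4)*(l - 4)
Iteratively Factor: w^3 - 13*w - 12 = (w + 1)*(w^2 - w - 12) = (w + 1)*(w + 3)*(w - 4)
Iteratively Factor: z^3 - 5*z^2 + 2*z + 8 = (z - 2)*(z^2 - 3*z - 4) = (z - 2)*(z + 1)*(z - 4)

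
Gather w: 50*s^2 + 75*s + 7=50*s^2 + 75*s + 7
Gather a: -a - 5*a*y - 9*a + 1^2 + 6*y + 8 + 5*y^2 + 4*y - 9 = a*(-5*y - 10) + 5*y^2 + 10*y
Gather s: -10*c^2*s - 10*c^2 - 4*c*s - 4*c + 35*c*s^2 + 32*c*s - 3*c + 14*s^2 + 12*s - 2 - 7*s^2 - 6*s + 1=-10*c^2 - 7*c + s^2*(35*c + 7) + s*(-10*c^2 + 28*c + 6) - 1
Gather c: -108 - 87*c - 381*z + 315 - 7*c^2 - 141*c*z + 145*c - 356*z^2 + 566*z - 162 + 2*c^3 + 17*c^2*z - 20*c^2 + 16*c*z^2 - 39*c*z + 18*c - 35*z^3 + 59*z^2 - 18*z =2*c^3 + c^2*(17*z - 27) + c*(16*z^2 - 180*z + 76) - 35*z^3 - 297*z^2 + 167*z + 45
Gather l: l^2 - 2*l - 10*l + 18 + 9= l^2 - 12*l + 27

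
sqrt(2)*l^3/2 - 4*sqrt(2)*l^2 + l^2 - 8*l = l*(l - 8)*(sqrt(2)*l/2 + 1)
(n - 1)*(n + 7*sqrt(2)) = n^2 - n + 7*sqrt(2)*n - 7*sqrt(2)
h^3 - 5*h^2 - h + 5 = (h - 5)*(h - 1)*(h + 1)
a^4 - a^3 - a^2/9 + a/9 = a*(a - 1)*(a - 1/3)*(a + 1/3)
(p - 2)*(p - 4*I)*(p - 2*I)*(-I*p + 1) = -I*p^4 - 5*p^3 + 2*I*p^3 + 10*p^2 + 2*I*p^2 - 8*p - 4*I*p + 16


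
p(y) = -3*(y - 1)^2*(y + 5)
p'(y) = -3*(y - 1)^2 - 3*(y + 5)*(2*y - 2) = 9*(-y - 3)*(y - 1)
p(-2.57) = -92.91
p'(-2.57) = 13.82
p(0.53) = -3.66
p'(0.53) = 14.93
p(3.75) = -198.52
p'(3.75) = -167.06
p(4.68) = -393.27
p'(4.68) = -254.36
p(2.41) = -44.20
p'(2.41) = -68.65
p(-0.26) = -22.58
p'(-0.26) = 31.07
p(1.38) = -2.76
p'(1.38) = -14.98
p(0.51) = -3.97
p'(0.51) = 15.48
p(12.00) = -6171.00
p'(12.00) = -1485.00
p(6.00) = -825.00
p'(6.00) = -405.00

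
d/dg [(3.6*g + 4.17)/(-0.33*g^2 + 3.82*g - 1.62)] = (1.188*g^2 + 2.7522*g - 21.7614)/(0.1089*g^4 - 2.5212*g^3 + 15.6616*g^2 - 12.3768*g + 2.6244)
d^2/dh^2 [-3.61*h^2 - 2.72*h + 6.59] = -7.22000000000000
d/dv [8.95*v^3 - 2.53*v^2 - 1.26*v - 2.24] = 26.85*v^2 - 5.06*v - 1.26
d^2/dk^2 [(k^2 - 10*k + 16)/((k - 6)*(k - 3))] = 2*(-k^3 - 6*k^2 + 108*k - 288)/(k^6 - 27*k^5 + 297*k^4 - 1701*k^3 + 5346*k^2 - 8748*k + 5832)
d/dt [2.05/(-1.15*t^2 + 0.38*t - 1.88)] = (4.715*t - 0.779)/(1.15*t^2 - 0.38*t + 1.88)^2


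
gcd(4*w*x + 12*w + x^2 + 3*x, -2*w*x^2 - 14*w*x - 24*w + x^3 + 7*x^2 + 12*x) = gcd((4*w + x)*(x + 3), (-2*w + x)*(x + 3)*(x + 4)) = x + 3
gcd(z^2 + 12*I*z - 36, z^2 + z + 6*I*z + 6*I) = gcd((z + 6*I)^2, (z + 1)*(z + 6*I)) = z + 6*I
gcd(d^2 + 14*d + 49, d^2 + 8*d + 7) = d + 7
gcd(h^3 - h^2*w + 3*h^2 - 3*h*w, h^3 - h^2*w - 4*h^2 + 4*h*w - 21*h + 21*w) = -h^2 + h*w - 3*h + 3*w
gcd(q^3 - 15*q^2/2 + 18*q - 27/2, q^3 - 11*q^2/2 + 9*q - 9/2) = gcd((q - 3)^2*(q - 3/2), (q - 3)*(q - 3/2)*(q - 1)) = q^2 - 9*q/2 + 9/2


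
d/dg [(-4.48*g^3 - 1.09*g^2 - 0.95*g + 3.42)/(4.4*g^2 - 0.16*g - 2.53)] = (-19.712*g^4 + 1.4336*g^3 + 38.3576*g^2 - 24.5806*g + 2.9507)/(19.36*g^4 - 1.408*g^3 - 22.2384*g^2 + 0.8096*g + 6.4009)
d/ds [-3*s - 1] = -3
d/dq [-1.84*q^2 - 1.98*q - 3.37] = -3.68*q - 1.98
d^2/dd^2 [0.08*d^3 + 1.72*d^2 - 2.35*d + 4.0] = 0.48*d + 3.44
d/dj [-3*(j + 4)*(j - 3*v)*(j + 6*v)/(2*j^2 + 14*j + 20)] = 3*((j + 4)*(j - 3*v)*(j + 6*v)*(2*j + 7) - (j^2 + 7*j + 10)*((j + 4)*(j - 3*v) + (j + 4)*(j + 6*v) + (j - 3*v)*(j + 6*v)))/(2*(j^2 + 7*j + 10)^2)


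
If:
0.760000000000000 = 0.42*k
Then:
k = 1.81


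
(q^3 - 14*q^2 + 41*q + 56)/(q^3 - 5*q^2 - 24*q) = (q^2 - 6*q - 7)/(q*(q + 3))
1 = 1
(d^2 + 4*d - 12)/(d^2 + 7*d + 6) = (d - 2)/(d + 1)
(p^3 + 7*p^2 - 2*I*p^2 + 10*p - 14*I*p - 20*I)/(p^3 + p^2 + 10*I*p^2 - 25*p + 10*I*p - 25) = (p^3 + p^2*(7 - 2*I) + p*(10 - 14*I) - 20*I)/(p^3 + p^2*(1 + 10*I) + p*(-25 + 10*I) - 25)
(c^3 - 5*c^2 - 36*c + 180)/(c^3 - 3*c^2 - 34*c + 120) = (c - 6)/(c - 4)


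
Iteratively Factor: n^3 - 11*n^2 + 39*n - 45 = (n - 3)*(n^2 - 8*n + 15) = (n - 3)^2*(n - 5)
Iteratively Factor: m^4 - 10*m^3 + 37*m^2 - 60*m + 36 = (m - 2)*(m^3 - 8*m^2 + 21*m - 18) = (m - 3)*(m - 2)*(m^2 - 5*m + 6) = (m - 3)*(m - 2)^2*(m - 3)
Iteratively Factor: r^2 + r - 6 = (r - 2)*(r + 3)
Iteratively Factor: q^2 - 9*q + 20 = (q - 5)*(q - 4)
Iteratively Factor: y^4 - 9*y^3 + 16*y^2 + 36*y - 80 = (y - 2)*(y^3 - 7*y^2 + 2*y + 40) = (y - 5)*(y - 2)*(y^2 - 2*y - 8) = (y - 5)*(y - 2)*(y + 2)*(y - 4)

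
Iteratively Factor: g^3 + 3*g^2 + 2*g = (g)*(g^2 + 3*g + 2) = g*(g + 1)*(g + 2)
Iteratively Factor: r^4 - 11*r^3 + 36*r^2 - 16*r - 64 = (r - 4)*(r^3 - 7*r^2 + 8*r + 16) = (r - 4)^2*(r^2 - 3*r - 4) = (r - 4)^3*(r + 1)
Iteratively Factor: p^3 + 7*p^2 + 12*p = (p + 4)*(p^2 + 3*p) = p*(p + 4)*(p + 3)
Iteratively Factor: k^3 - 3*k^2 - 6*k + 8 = (k - 4)*(k^2 + k - 2) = (k - 4)*(k + 2)*(k - 1)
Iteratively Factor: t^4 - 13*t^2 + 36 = (t + 3)*(t^3 - 3*t^2 - 4*t + 12) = (t + 2)*(t + 3)*(t^2 - 5*t + 6) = (t - 2)*(t + 2)*(t + 3)*(t - 3)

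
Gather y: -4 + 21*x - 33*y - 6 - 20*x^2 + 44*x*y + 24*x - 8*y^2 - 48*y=-20*x^2 + 45*x - 8*y^2 + y*(44*x - 81) - 10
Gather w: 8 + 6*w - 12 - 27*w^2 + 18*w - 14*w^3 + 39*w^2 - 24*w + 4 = -14*w^3 + 12*w^2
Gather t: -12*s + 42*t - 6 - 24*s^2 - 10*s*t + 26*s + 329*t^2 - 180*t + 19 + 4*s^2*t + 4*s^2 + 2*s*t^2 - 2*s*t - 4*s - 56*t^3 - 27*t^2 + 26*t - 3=-20*s^2 + 10*s - 56*t^3 + t^2*(2*s + 302) + t*(4*s^2 - 12*s - 112) + 10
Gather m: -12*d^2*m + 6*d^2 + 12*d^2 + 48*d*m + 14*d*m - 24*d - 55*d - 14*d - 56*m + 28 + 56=18*d^2 - 93*d + m*(-12*d^2 + 62*d - 56) + 84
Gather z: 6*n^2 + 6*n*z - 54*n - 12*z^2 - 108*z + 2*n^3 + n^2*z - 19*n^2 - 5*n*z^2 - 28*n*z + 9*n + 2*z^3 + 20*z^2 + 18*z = 2*n^3 - 13*n^2 - 45*n + 2*z^3 + z^2*(8 - 5*n) + z*(n^2 - 22*n - 90)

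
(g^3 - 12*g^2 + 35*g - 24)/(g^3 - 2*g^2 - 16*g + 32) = (g^3 - 12*g^2 + 35*g - 24)/(g^3 - 2*g^2 - 16*g + 32)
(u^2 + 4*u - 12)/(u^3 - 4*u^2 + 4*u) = (u + 6)/(u*(u - 2))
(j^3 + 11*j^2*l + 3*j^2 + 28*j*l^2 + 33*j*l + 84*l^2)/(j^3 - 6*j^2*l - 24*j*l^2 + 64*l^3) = (j^2 + 7*j*l + 3*j + 21*l)/(j^2 - 10*j*l + 16*l^2)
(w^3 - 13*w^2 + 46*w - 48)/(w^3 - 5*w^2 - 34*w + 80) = (w - 3)/(w + 5)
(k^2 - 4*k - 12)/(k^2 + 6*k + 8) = (k - 6)/(k + 4)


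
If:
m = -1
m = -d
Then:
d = 1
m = -1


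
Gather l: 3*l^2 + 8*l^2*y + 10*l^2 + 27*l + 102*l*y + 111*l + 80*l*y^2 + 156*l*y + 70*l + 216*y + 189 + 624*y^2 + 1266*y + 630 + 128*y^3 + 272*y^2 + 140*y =l^2*(8*y + 13) + l*(80*y^2 + 258*y + 208) + 128*y^3 + 896*y^2 + 1622*y + 819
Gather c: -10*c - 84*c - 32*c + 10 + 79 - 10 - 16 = 63 - 126*c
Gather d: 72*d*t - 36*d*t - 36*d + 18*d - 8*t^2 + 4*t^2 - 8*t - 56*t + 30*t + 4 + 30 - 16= d*(36*t - 18) - 4*t^2 - 34*t + 18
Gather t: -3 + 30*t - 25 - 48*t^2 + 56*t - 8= -48*t^2 + 86*t - 36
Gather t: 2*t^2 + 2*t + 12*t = 2*t^2 + 14*t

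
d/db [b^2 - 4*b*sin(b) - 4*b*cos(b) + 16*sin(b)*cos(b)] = -4*sqrt(2)*b*cos(b + pi/4) + 2*b - 4*sqrt(2)*sin(b + pi/4) + 16*cos(2*b)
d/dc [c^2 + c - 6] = 2*c + 1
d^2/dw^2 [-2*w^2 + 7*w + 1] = -4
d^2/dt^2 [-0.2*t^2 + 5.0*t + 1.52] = -0.400000000000000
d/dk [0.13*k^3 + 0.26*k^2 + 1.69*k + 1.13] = 0.39*k^2 + 0.52*k + 1.69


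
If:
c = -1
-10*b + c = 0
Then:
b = -1/10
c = -1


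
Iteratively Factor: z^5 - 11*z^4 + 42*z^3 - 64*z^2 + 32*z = (z - 4)*(z^4 - 7*z^3 + 14*z^2 - 8*z) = (z - 4)*(z - 1)*(z^3 - 6*z^2 + 8*z) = (z - 4)^2*(z - 1)*(z^2 - 2*z) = (z - 4)^2*(z - 2)*(z - 1)*(z)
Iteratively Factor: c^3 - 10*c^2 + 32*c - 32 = (c - 2)*(c^2 - 8*c + 16) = (c - 4)*(c - 2)*(c - 4)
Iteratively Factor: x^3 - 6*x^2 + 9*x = (x - 3)*(x^2 - 3*x) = x*(x - 3)*(x - 3)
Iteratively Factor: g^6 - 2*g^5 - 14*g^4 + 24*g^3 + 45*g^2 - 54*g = (g - 3)*(g^5 + g^4 - 11*g^3 - 9*g^2 + 18*g) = (g - 3)*(g - 1)*(g^4 + 2*g^3 - 9*g^2 - 18*g) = (g - 3)^2*(g - 1)*(g^3 + 5*g^2 + 6*g) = g*(g - 3)^2*(g - 1)*(g^2 + 5*g + 6) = g*(g - 3)^2*(g - 1)*(g + 2)*(g + 3)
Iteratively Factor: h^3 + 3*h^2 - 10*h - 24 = (h + 4)*(h^2 - h - 6) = (h - 3)*(h + 4)*(h + 2)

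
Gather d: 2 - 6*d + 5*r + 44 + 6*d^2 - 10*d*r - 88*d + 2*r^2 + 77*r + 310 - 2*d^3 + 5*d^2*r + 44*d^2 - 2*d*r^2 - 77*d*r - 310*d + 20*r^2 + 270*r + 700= -2*d^3 + d^2*(5*r + 50) + d*(-2*r^2 - 87*r - 404) + 22*r^2 + 352*r + 1056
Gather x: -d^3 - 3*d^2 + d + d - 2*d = -d^3 - 3*d^2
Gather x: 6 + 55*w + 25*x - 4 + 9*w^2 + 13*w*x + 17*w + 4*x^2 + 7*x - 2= 9*w^2 + 72*w + 4*x^2 + x*(13*w + 32)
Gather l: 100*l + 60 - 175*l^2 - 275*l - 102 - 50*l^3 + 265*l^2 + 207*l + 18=-50*l^3 + 90*l^2 + 32*l - 24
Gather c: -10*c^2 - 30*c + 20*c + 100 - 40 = -10*c^2 - 10*c + 60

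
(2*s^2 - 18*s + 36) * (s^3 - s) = 2*s^5 - 18*s^4 + 34*s^3 + 18*s^2 - 36*s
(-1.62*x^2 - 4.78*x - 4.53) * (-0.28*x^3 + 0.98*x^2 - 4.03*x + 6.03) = 0.4536*x^5 - 0.2492*x^4 + 3.1126*x^3 + 5.0554*x^2 - 10.5675*x - 27.3159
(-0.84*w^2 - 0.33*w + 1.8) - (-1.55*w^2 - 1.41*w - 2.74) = 0.71*w^2 + 1.08*w + 4.54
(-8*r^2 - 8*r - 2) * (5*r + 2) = -40*r^3 - 56*r^2 - 26*r - 4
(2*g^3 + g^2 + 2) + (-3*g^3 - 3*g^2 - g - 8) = -g^3 - 2*g^2 - g - 6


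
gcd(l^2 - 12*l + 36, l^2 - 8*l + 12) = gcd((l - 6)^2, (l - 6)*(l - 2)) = l - 6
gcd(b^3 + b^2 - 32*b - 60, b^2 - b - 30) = b^2 - b - 30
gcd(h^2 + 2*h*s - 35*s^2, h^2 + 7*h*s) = h + 7*s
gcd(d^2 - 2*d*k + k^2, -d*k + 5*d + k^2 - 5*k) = d - k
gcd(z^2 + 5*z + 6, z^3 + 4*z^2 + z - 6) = z^2 + 5*z + 6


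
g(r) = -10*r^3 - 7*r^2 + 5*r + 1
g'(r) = -30*r^2 - 14*r + 5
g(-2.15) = 57.28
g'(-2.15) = -103.58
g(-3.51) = 329.64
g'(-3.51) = -315.46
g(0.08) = 1.35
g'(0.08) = 3.69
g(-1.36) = 6.41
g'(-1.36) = -31.45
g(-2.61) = 118.06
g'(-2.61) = -162.82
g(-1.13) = 0.84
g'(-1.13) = -17.49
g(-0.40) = -1.48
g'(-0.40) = 5.80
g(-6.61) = 2550.15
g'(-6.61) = -1213.22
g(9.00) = -7811.00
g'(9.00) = -2551.00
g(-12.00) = 16213.00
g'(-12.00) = -4147.00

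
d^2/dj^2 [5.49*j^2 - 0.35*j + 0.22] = 10.9800000000000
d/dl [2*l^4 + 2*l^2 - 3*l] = 8*l^3 + 4*l - 3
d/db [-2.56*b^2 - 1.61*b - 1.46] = -5.12*b - 1.61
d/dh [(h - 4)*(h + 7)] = 2*h + 3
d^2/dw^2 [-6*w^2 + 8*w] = -12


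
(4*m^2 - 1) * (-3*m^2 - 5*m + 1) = -12*m^4 - 20*m^3 + 7*m^2 + 5*m - 1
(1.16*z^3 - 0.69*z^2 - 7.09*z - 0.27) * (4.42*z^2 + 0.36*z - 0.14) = 5.1272*z^5 - 2.6322*z^4 - 31.7486*z^3 - 3.6492*z^2 + 0.8954*z + 0.0378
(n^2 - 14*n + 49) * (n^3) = n^5 - 14*n^4 + 49*n^3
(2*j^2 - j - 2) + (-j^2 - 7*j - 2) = j^2 - 8*j - 4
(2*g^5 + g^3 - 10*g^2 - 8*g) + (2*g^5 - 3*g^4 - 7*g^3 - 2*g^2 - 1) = 4*g^5 - 3*g^4 - 6*g^3 - 12*g^2 - 8*g - 1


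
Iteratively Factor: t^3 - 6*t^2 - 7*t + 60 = (t + 3)*(t^2 - 9*t + 20) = (t - 5)*(t + 3)*(t - 4)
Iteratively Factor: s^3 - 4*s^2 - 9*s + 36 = (s - 4)*(s^2 - 9) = (s - 4)*(s + 3)*(s - 3)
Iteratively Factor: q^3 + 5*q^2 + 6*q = (q + 2)*(q^2 + 3*q) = q*(q + 2)*(q + 3)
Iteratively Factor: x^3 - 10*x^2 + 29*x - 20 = (x - 1)*(x^2 - 9*x + 20) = (x - 4)*(x - 1)*(x - 5)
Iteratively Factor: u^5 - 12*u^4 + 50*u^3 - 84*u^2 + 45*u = (u - 3)*(u^4 - 9*u^3 + 23*u^2 - 15*u) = (u - 3)^2*(u^3 - 6*u^2 + 5*u) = (u - 5)*(u - 3)^2*(u^2 - u) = u*(u - 5)*(u - 3)^2*(u - 1)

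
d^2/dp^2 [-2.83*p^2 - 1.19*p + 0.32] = -5.66000000000000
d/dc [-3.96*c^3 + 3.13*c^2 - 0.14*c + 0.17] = -11.88*c^2 + 6.26*c - 0.14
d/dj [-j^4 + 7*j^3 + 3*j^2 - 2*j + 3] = -4*j^3 + 21*j^2 + 6*j - 2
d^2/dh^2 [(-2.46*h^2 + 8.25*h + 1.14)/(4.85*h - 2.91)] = 244.840998/(114.084125*h^3 - 205.351425*h^2 + 123.210855*h - 24.642171)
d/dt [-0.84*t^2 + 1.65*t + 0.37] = 1.65 - 1.68*t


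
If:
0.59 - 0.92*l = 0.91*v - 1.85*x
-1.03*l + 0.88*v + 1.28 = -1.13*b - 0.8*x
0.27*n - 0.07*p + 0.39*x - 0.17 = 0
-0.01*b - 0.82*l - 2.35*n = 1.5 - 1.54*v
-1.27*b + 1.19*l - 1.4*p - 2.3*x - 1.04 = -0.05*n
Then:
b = 3.15492908439818*x - 3.73892152956027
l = 3.20580089157172*x - 1.23689564877602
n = 1.05355598513983 - 1.92371156564773*x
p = 1.63514451411077 - 1.84860175321266*x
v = 1.89883955700432 - 1.20806243983075*x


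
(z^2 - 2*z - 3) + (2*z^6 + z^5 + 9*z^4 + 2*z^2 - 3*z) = 2*z^6 + z^5 + 9*z^4 + 3*z^2 - 5*z - 3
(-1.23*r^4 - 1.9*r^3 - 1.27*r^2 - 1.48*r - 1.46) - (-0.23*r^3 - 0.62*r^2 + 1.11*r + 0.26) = -1.23*r^4 - 1.67*r^3 - 0.65*r^2 - 2.59*r - 1.72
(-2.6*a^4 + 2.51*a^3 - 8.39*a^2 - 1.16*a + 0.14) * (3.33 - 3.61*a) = 9.386*a^5 - 17.7191*a^4 + 38.6462*a^3 - 23.7511*a^2 - 4.3682*a + 0.4662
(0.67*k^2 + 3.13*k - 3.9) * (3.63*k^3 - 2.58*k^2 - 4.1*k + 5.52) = 2.4321*k^5 + 9.6333*k^4 - 24.9794*k^3 + 0.927400000000001*k^2 + 33.2676*k - 21.528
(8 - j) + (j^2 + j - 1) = j^2 + 7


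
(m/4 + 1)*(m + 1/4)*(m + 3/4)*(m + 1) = m^4/4 + 3*m^3/2 + 147*m^2/64 + 79*m/64 + 3/16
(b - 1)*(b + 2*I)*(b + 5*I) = b^3 - b^2 + 7*I*b^2 - 10*b - 7*I*b + 10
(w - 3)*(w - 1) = w^2 - 4*w + 3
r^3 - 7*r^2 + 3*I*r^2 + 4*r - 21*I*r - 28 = (r - 7)*(r - I)*(r + 4*I)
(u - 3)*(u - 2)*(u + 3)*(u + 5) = u^4 + 3*u^3 - 19*u^2 - 27*u + 90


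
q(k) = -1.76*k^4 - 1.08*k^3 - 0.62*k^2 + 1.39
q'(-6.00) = 1411.44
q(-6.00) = -2068.61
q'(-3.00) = 164.64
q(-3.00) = -117.59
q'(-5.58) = 1129.17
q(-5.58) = -1536.55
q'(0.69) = -4.71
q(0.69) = 0.34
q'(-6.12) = 1499.95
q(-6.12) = -2243.26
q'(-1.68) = 26.32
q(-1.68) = -9.26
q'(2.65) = -157.05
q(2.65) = -109.86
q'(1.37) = -25.88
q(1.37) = -8.75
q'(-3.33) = 228.16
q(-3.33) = -182.02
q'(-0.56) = 0.91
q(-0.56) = 1.21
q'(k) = -7.04*k^3 - 3.24*k^2 - 1.24*k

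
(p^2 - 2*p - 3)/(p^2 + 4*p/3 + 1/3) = 3*(p - 3)/(3*p + 1)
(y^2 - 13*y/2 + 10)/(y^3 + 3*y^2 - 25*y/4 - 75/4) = 2*(y - 4)/(2*y^2 + 11*y + 15)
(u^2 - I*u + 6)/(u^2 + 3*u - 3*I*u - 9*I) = (u + 2*I)/(u + 3)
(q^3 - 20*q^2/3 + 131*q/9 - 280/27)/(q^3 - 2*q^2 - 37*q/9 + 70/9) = (q - 8/3)/(q + 2)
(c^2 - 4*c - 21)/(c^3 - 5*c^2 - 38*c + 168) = (c + 3)/(c^2 + 2*c - 24)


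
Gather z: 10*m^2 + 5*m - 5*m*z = 10*m^2 - 5*m*z + 5*m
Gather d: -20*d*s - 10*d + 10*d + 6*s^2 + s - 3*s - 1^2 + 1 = -20*d*s + 6*s^2 - 2*s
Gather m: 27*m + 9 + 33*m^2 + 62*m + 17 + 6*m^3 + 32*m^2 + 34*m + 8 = 6*m^3 + 65*m^2 + 123*m + 34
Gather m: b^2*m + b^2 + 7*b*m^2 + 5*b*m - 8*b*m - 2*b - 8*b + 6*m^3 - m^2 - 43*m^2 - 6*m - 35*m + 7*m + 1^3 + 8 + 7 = b^2 - 10*b + 6*m^3 + m^2*(7*b - 44) + m*(b^2 - 3*b - 34) + 16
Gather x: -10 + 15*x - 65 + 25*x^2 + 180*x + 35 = 25*x^2 + 195*x - 40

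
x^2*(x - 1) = x^3 - x^2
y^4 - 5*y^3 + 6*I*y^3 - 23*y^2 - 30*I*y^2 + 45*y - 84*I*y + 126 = (y - 7)*(y + 2)*(y + 3*I)^2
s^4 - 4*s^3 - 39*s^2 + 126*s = s*(s - 7)*(s - 3)*(s + 6)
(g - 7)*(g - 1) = g^2 - 8*g + 7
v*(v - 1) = v^2 - v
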